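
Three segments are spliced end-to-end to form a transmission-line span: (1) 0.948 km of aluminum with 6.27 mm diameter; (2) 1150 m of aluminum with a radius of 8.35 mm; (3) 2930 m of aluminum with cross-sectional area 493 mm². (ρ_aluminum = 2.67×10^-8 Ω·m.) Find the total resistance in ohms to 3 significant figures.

1.12 Ω

Seg 1: A = π(d/2)² = π(3.1350e-03 m)² = 3.088e-05 m²
R_1 = (2.67×10^-8)(948)/(3.088e-05) = 0.8198 Ω
Seg 2: A = πr² = π(8.3500e-03 m)² = 2.190e-04 m²
R_2 = (2.67×10^-8)(1150)/(2.190e-04) = 0.1402 Ω
Seg 3: A = 493 mm² = 4.930e-04 m²
R_3 = (2.67×10^-8)(2930)/(4.930e-04) = 0.1587 Ω
R_total = R_1 + R_2 + R_3 = 1.12 Ω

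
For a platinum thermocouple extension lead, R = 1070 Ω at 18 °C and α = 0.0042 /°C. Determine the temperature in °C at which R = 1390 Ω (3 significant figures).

R = R₀(1 + α(T − T₀)) ⇒ T = T₀ + (R/R₀ − 1)/α
T = 18 + (1390/1070 − 1)/0.0042 = 18 + (0.2991)/0.0042 = 89.2 °C

89.2 °C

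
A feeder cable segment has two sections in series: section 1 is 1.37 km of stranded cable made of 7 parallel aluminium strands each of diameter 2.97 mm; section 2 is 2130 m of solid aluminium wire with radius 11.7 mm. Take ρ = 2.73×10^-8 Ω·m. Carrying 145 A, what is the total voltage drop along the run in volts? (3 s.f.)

131 V

Section 1: A_strand = π(1.4850e-03)² = 6.928e-06 m²; R₁ = ρL/(N·A_s) = (2.73×10^-8)(1370)/(7×6.928e-06) = 0.7712 Ω
Section 2: A = πr² = π(1.1700e-02 m)² = 4.301e-04 m²
R₂ = (2.73×10^-8)(2130)/(4.301e-04) = 0.1352 Ω
R = R₁ + R₂ = 0.9064 Ω
V = IR = 145 × 0.9064 = 131 V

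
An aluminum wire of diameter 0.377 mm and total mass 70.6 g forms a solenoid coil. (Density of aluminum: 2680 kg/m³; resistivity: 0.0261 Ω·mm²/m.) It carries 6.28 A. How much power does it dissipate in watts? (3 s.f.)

ρ = 0.0261 Ω·mm²/m = 2.61×10^-8 Ω·m
A = π(d/2)² = π(1.8850e-04 m)² = 1.1163e-07 m²
L = m/(density·A) = 0.0706/(2680×1.1163e-07) = 236 m
R = ρL/A = (2.61×10^-8)(236)/(1.1163e-07) = 55.18 Ω
P = I²R = (6.28)² × 55.18 = 2180 W

2180 W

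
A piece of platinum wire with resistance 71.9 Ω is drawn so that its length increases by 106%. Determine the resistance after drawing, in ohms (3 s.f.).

k = 1 + 106/100 = 2.06; volume constant ⇒ A' = A/k, so R' = k²R.
R' = 4.244 × 71.9 = 305 Ω

305 Ω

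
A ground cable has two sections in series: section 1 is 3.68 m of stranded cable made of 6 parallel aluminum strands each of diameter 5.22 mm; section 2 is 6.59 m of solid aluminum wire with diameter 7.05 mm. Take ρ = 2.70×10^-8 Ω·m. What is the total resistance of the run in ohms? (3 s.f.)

Section 1: A_strand = π(2.6100e-03)² = 2.140e-05 m²; R₁ = ρL/(N·A_s) = (2.70×10^-8)(3.68)/(6×2.140e-05) = 7.738×10^-4 Ω
Section 2: A = π(d/2)² = π(3.5250e-03 m)² = 3.904e-05 m²
R₂ = (2.70×10^-8)(6.59)/(3.904e-05) = 0.004558 Ω
R = R₁ + R₂ = 0.00533 Ω

0.00533 Ω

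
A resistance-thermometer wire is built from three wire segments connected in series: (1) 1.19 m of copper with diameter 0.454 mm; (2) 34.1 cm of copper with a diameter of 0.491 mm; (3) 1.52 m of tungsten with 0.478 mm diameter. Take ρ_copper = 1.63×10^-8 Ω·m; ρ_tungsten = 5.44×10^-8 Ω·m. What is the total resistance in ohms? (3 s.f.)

Seg 1: A = π(d/2)² = π(2.2700e-04 m)² = 1.619e-07 m²
R_1 = (1.63×10^-8)(1.19)/(1.619e-07) = 0.1198 Ω
Seg 2: A = π(d/2)² = π(2.4550e-04 m)² = 1.893e-07 m²
R_2 = (1.63×10^-8)(0.341)/(1.893e-07) = 0.02936 Ω
Seg 3: A = π(d/2)² = π(2.3900e-04 m)² = 1.795e-07 m²
R_3 = (5.44×10^-8)(1.52)/(1.795e-07) = 0.4608 Ω
R_total = R_1 + R_2 + R_3 = 0.610 Ω

0.610 Ω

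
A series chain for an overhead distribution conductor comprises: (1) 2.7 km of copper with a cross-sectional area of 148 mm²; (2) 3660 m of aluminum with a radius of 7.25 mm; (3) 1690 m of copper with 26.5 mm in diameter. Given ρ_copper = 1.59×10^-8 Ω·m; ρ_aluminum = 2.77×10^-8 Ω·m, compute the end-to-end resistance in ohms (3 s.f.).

Seg 1: A = 148 mm² = 1.480e-04 m²
R_1 = (1.59×10^-8)(2700)/(1.480e-04) = 0.2901 Ω
Seg 2: A = πr² = π(7.2500e-03 m)² = 1.651e-04 m²
R_2 = (2.77×10^-8)(3660)/(1.651e-04) = 0.614 Ω
Seg 3: A = π(d/2)² = π(1.3250e-02 m)² = 5.515e-04 m²
R_3 = (1.59×10^-8)(1690)/(5.515e-04) = 0.04872 Ω
R_total = R_1 + R_2 + R_3 = 0.953 Ω

0.953 Ω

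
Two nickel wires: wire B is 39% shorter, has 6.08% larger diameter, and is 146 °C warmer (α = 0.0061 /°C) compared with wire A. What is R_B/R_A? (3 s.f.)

1.02

R ∝ ρL/d² with ρ ∝ (1+αΔT), so R_B/R_A = (1 − 39/100) × (1 + 6.08/100)⁻² × (1 + 0.0061×146)
= 0.61 × 0.8887 × 1.891 = 1.02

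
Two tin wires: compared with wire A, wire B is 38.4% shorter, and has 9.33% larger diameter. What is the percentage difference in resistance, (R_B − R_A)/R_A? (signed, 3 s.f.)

R ∝ L/d², so R_B/R_A = (1 − 38.4/100) × (1 + 9.33/100)⁻²
= 0.616 × 0.8366 = 0.5153
(R_B − R_A)/R_A = 0.5153 − 1 = -48.5%

-48.5%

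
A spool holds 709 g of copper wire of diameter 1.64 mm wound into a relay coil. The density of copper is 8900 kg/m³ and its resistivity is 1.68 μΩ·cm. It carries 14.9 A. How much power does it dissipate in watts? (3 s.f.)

66.6 W

ρ = 1.68 μΩ·cm = 1.68×10^-8 Ω·m
A = π(d/2)² = π(8.2000e-04 m)² = 2.1124e-06 m²
L = m/(density·A) = 0.709/(8900×2.1124e-06) = 37.71 m
R = ρL/A = (1.68×10^-8)(37.71)/(2.1124e-06) = 0.2999 Ω
P = I²R = (14.9)² × 0.2999 = 66.6 W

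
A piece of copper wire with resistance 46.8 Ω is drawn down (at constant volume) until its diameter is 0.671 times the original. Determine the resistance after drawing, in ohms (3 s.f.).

231 Ω

Volume constant ⇒ L' = L/r² with r = 0.671. R' = ρL'/A' = ρ(L/r²)/(πr²d₀²/4) = R/r⁴.
R' = 4.933 × 46.8 = 231 Ω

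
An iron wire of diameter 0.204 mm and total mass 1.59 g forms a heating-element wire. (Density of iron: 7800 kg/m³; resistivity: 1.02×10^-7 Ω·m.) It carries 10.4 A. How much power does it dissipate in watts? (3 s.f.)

A = π(d/2)² = π(1.0200e-04 m)² = 3.2685e-08 m²
L = m/(density·A) = 0.00159/(7800×3.2685e-08) = 6.237 m
R = ρL/A = (1.02×10^-7)(6.237)/(3.2685e-08) = 19.46 Ω
P = I²R = (10.4)² × 19.46 = 2110 W

2110 W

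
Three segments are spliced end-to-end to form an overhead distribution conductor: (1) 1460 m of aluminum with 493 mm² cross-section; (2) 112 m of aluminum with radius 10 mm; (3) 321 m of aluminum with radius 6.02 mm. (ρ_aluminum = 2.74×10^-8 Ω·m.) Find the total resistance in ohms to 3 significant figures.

0.168 Ω

Seg 1: A = 493 mm² = 4.930e-04 m²
R_1 = (2.74×10^-8)(1460)/(4.930e-04) = 0.08114 Ω
Seg 2: A = πr² = π(1.0000e-02 m)² = 3.142e-04 m²
R_2 = (2.74×10^-8)(112)/(3.142e-04) = 0.009768 Ω
Seg 3: A = πr² = π(6.0200e-03 m)² = 1.139e-04 m²
R_3 = (2.74×10^-8)(321)/(1.139e-04) = 0.07725 Ω
R_total = R_1 + R_2 + R_3 = 0.168 Ω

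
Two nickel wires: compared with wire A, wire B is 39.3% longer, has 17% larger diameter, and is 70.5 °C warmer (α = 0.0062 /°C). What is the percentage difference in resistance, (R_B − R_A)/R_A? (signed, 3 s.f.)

R ∝ ρL/d² with ρ ∝ (1+αΔT), so R_B/R_A = (1 + 39.3/100) × (1 + 17/100)⁻² × (1 + 0.0062×70.5)
= 1.393 × 0.7305 × 1.437 = 1.462
(R_B − R_A)/R_A = 1.462 − 1 = 46.2%

46.2%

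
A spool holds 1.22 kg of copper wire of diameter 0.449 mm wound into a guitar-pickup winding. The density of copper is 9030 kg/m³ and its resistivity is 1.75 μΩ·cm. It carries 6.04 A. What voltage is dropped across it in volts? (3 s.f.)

ρ = 1.75 μΩ·cm = 1.75×10^-8 Ω·m
A = π(d/2)² = π(2.2450e-04 m)² = 1.5834e-07 m²
L = m/(density·A) = 1.22/(9030×1.5834e-07) = 853.3 m
R = ρL/A = (1.75×10^-8)(853.3)/(1.5834e-07) = 94.31 Ω
V = IR = 6.04 × 94.31 = 570 V

570 V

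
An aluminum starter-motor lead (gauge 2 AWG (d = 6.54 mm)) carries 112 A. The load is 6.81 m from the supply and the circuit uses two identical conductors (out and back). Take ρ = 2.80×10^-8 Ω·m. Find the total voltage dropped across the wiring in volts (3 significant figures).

1.27 V

A = π(6.54/2 mm)² = π(3.2700e-03 m)² = 3.359e-05 m²
Total conductor length (both ways) L = 2 × 6.81 = 13.62 m
R = ρL/A = (2.80×10^-8)(13.62)/(3.359e-05) = 0.01135 Ω
V = IR = 112 × 0.01135 = 1.27 V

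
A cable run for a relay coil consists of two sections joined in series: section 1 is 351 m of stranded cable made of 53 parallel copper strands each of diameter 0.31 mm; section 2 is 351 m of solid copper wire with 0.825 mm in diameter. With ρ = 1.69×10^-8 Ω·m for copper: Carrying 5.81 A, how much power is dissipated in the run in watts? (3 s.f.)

Section 1: A_strand = π(1.5500e-04)² = 7.548e-08 m²; R₁ = ρL/(N·A_s) = (1.69×10^-8)(351)/(53×7.548e-08) = 1.483 Ω
Section 2: A = π(d/2)² = π(4.1250e-04 m)² = 5.346e-07 m²
R₂ = (1.69×10^-8)(351)/(5.346e-07) = 11.1 Ω
R = R₁ + R₂ = 12.58 Ω
P = I²R = (5.81)² × 12.58 = 425 W

425 W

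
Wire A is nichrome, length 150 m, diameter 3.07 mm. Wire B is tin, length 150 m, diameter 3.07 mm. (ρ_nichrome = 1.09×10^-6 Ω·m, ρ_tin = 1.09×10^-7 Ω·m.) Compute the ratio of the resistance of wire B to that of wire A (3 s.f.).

R ∝ ρL/d², so R_B/R_A = (ρ_B/ρ_A)
= (1.09×10^-7/1.09×10^-6) = 0.100

0.100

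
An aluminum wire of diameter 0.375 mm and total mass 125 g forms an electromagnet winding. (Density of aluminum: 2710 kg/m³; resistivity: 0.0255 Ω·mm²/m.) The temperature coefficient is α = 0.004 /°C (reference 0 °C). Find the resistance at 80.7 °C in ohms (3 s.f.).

128 Ω

ρ = 0.0255 Ω·mm²/m = 2.55×10^-8 Ω·m
A = π(d/2)² = π(1.8750e-04 m)² = 1.1045e-07 m²
L = m/(density·A) = 0.125/(2710×1.1045e-07) = 417.6 m
R = ρL/A = (2.55×10^-8)(417.6)/(1.1045e-07) = 96.42 Ω
R(80.7 °C) = 96.42 × (1 + 0.004×80.7) = 128 Ω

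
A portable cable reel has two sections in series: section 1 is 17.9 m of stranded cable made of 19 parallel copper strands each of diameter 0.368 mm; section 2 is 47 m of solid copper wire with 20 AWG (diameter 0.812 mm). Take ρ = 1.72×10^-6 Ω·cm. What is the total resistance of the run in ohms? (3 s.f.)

ρ = 1.72×10^-6 Ω·cm = 1.72×10^-8 Ω·m
Section 1: A_strand = π(1.8400e-04)² = 1.064e-07 m²; R₁ = ρL/(N·A_s) = (1.72×10^-8)(17.9)/(19×1.064e-07) = 0.1523 Ω
Section 2: A = π(0.812/2 mm)² = π(4.0600e-04 m)² = 5.178e-07 m²
R₂ = (1.72×10^-8)(47)/(5.178e-07) = 1.561 Ω
R = R₁ + R₂ = 1.71 Ω

1.71 Ω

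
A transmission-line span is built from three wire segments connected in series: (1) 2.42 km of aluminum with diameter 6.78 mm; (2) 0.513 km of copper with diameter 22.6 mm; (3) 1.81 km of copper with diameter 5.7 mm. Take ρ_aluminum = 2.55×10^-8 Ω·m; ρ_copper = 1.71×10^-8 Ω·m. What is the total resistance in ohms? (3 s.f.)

2.94 Ω

Seg 1: A = π(d/2)² = π(3.3900e-03 m)² = 3.610e-05 m²
R_1 = (2.55×10^-8)(2420)/(3.610e-05) = 1.709 Ω
Seg 2: A = π(d/2)² = π(1.1300e-02 m)² = 4.011e-04 m²
R_2 = (1.71×10^-8)(513)/(4.011e-04) = 0.02187 Ω
Seg 3: A = π(d/2)² = π(2.8500e-03 m)² = 2.552e-05 m²
R_3 = (1.71×10^-8)(1810)/(2.552e-05) = 1.213 Ω
R_total = R_1 + R_2 + R_3 = 2.94 Ω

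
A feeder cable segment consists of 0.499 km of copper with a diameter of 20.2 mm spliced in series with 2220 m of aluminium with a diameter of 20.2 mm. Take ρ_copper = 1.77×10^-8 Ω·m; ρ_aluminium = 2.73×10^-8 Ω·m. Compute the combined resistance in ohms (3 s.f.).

0.217 Ω

Segment 1: A = π(d/2)² = π(1.0100e-02 m)² = 3.205e-04 m²
R₁ = ρL/A = (1.77×10^-8)(499)/(3.205e-04) = 0.02756 Ω
R₂ = (2.73×10^-8)(2220)/(3.205e-04) = 0.1891 Ω
R = R₁ + R₂ = 0.217 Ω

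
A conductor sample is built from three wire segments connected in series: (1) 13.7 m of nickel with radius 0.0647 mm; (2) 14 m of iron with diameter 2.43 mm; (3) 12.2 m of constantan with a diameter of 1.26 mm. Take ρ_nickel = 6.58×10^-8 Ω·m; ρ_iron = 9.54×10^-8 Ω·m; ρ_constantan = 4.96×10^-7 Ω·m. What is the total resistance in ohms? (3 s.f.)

Seg 1: A = πr² = π(6.4700e-05 m)² = 1.315e-08 m²
R_1 = (6.58×10^-8)(13.7)/(1.315e-08) = 68.55 Ω
Seg 2: A = π(d/2)² = π(1.2150e-03 m)² = 4.638e-06 m²
R_2 = (9.54×10^-8)(14)/(4.638e-06) = 0.288 Ω
Seg 3: A = π(d/2)² = π(6.3000e-04 m)² = 1.247e-06 m²
R_3 = (4.96×10^-7)(12.2)/(1.247e-06) = 4.853 Ω
R_total = R_1 + R_2 + R_3 = 73.7 Ω

73.7 Ω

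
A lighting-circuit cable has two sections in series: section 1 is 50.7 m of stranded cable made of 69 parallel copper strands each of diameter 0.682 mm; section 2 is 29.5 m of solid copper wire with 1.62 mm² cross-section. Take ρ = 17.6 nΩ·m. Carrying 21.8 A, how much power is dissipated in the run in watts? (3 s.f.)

169 W

ρ = 17.6 nΩ·m = 1.76×10^-8 Ω·m
Section 1: A_strand = π(3.4100e-04)² = 3.653e-07 m²; R₁ = ρL/(N·A_s) = (1.76×10^-8)(50.7)/(69×3.653e-07) = 0.0354 Ω
Section 2: A = 1.62 mm² = 1.620e-06 m²
R₂ = (1.76×10^-8)(29.5)/(1.620e-06) = 0.3205 Ω
R = R₁ + R₂ = 0.3559 Ω
P = I²R = (21.8)² × 0.3559 = 169 W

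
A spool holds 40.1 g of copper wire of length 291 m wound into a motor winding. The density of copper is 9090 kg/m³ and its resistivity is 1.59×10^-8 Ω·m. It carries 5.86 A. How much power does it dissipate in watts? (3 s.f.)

10500 W

A = m/(density·L) = 0.0401/(9090×291) = 1.5160e-08 m²
R = ρL/A = (1.59×10^-8)(291)/(1.5160e-08) = 305.2 Ω
P = I²R = (5.86)² × 305.2 = 10500 W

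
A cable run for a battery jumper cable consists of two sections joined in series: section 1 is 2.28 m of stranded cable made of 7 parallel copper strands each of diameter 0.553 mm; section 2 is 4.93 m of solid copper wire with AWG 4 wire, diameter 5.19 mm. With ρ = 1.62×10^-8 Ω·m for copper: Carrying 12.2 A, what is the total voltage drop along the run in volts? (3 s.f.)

Section 1: A_strand = π(2.7650e-04)² = 2.402e-07 m²; R₁ = ρL/(N·A_s) = (1.62×10^-8)(2.28)/(7×2.402e-07) = 0.02197 Ω
Section 2: A = π(5.19/2 mm)² = π(2.5950e-03 m)² = 2.116e-05 m²
R₂ = (1.62×10^-8)(4.93)/(2.116e-05) = 0.003775 Ω
R = R₁ + R₂ = 0.02574 Ω
V = IR = 12.2 × 0.02574 = 0.314 V

0.314 V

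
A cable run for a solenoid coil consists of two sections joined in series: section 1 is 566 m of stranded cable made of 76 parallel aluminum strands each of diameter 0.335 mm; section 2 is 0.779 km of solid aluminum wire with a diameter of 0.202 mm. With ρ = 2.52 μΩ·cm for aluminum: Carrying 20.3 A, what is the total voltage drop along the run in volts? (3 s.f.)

12500 V

ρ = 2.52 μΩ·cm = 2.52×10^-8 Ω·m
Section 1: A_strand = π(1.6750e-04)² = 8.814e-08 m²; R₁ = ρL/(N·A_s) = (2.52×10^-8)(566)/(76×8.814e-08) = 2.129 Ω
Section 2: A = π(d/2)² = π(1.0100e-04 m)² = 3.205e-08 m²
R₂ = (2.52×10^-8)(779)/(3.205e-08) = 612.6 Ω
R = R₁ + R₂ = 614.7 Ω
V = IR = 20.3 × 614.7 = 12500 V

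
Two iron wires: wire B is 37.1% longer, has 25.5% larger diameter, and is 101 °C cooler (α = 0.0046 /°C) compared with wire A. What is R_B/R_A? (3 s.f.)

0.466

R ∝ ρL/d² with ρ ∝ (1+αΔT), so R_B/R_A = (1 + 37.1/100) × (1 + 25.5/100)⁻² × (1 − 0.0046×101)
= 1.371 × 0.6349 × 0.5354 = 0.466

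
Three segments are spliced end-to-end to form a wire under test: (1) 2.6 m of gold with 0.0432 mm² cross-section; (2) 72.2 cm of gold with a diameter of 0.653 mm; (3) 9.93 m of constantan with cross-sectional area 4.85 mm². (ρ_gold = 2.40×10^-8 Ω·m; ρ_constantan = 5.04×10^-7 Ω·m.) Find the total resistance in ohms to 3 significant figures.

2.53 Ω

Seg 1: A = 0.0432 mm² = 4.320e-08 m²
R_1 = (2.40×10^-8)(2.6)/(4.320e-08) = 1.444 Ω
Seg 2: A = π(d/2)² = π(3.2650e-04 m)² = 3.349e-07 m²
R_2 = (2.40×10^-8)(0.722)/(3.349e-07) = 0.05174 Ω
Seg 3: A = 4.85 mm² = 4.850e-06 m²
R_3 = (5.04×10^-7)(9.93)/(4.850e-06) = 1.032 Ω
R_total = R_1 + R_2 + R_3 = 2.53 Ω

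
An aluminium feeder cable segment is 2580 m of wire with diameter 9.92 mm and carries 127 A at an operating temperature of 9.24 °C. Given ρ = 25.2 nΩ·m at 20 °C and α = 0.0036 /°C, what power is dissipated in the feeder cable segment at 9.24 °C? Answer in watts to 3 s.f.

ρ = 25.2 nΩ·m = 2.52×10^-8 Ω·m
A = π(d/2)² = π(4.9600e-03 m)² = 7.729e-05 m²
R₍20₎ = ρL/A = (2.52×10^-8)(2580)/(7.729e-05) = 0.8412 Ω
R₍9.24₎ = R₍20₎(1 + αΔT) = 0.8412 × (1 + 0.0036×-10.8) = 0.8086 Ω
P = I²R = (127)² × 0.8086 = 13000 W

13000 W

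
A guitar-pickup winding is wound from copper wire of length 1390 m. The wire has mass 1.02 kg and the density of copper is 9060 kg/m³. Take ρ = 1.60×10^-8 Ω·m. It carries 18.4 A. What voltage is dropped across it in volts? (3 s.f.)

5050 V

A = m/(density·L) = 1.02/(9060×1390) = 8.0995e-08 m²
R = ρL/A = (1.60×10^-8)(1390)/(8.0995e-08) = 274.6 Ω
V = IR = 18.4 × 274.6 = 5050 V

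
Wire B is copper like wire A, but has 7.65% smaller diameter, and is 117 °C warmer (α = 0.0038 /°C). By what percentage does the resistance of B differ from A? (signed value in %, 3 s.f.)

R ∝ ρL/d² with ρ ∝ (1+αΔT), so R_B/R_A = (1 − 7.65/100)⁻² × (1 + 0.0038×117)
= 1.173 × 1.445 = 1.694
(R_B − R_A)/R_A = 1.694 − 1 = 69.4%

69.4%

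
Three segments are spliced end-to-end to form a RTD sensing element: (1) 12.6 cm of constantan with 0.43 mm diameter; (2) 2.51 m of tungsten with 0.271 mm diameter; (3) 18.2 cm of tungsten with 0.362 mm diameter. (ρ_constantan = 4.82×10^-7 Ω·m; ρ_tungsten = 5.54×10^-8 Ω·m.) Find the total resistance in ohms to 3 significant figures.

2.93 Ω

Seg 1: A = π(d/2)² = π(2.1500e-04 m)² = 1.452e-07 m²
R_1 = (4.82×10^-7)(0.126)/(1.452e-07) = 0.4182 Ω
Seg 2: A = π(d/2)² = π(1.3550e-04 m)² = 5.768e-08 m²
R_2 = (5.54×10^-8)(2.51)/(5.768e-08) = 2.411 Ω
Seg 3: A = π(d/2)² = π(1.8100e-04 m)² = 1.029e-07 m²
R_3 = (5.54×10^-8)(0.182)/(1.029e-07) = 0.09797 Ω
R_total = R_1 + R_2 + R_3 = 2.93 Ω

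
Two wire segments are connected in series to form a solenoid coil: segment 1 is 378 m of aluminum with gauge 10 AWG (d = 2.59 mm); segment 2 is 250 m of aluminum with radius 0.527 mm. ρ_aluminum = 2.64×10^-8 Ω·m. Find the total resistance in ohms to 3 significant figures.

9.46 Ω

Segment 1: A = π(2.59/2 mm)² = π(1.2950e-03 m)² = 5.269e-06 m²
R₁ = ρL/A = (2.64×10^-8)(378)/(5.269e-06) = 1.894 Ω
Segment 2: A = πr² = π(5.2700e-04 m)² = 8.725e-07 m²
R₂ = (2.64×10^-8)(250)/(8.725e-07) = 7.564 Ω
R = R₁ + R₂ = 9.46 Ω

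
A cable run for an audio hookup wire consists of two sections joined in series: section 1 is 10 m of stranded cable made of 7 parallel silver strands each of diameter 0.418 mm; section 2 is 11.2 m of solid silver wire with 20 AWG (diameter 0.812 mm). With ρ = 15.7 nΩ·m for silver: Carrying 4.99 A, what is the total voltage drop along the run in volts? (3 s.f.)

ρ = 15.7 nΩ·m = 1.57×10^-8 Ω·m
Section 1: A_strand = π(2.0900e-04)² = 1.372e-07 m²; R₁ = ρL/(N·A_s) = (1.57×10^-8)(10)/(7×1.372e-07) = 0.1634 Ω
Section 2: A = π(0.812/2 mm)² = π(4.0600e-04 m)² = 5.178e-07 m²
R₂ = (1.57×10^-8)(11.2)/(5.178e-07) = 0.3396 Ω
R = R₁ + R₂ = 0.503 Ω
V = IR = 4.99 × 0.503 = 2.51 V

2.51 V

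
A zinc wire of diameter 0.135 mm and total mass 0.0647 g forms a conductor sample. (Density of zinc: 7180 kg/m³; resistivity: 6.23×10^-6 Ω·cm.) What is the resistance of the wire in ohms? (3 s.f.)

ρ = 6.23×10^-6 Ω·cm = 6.23×10^-8 Ω·m
A = π(d/2)² = π(6.7500e-05 m)² = 1.4314e-08 m²
L = m/(density·A) = 6.470×10^-5/(7180×1.4314e-08) = 0.6295 m
R = ρL/A = (6.23×10^-8)(0.6295)/(1.4314e-08) = 2.74 Ω

2.74 Ω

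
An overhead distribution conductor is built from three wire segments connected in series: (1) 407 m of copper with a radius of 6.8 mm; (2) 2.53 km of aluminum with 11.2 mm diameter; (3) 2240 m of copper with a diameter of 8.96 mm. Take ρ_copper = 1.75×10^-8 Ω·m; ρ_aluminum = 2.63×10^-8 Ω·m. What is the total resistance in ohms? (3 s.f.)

1.35 Ω

Seg 1: A = πr² = π(6.8000e-03 m)² = 1.453e-04 m²
R_1 = (1.75×10^-8)(407)/(1.453e-04) = 0.04903 Ω
Seg 2: A = π(d/2)² = π(5.6000e-03 m)² = 9.852e-05 m²
R_2 = (2.63×10^-8)(2530)/(9.852e-05) = 0.6754 Ω
Seg 3: A = π(d/2)² = π(4.4800e-03 m)² = 6.305e-05 m²
R_3 = (1.75×10^-8)(2240)/(6.305e-05) = 0.6217 Ω
R_total = R_1 + R_2 + R_3 = 1.35 Ω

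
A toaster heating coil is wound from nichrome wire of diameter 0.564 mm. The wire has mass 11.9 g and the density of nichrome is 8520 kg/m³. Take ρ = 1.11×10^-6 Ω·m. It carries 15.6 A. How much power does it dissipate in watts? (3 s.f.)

6040 W

A = π(d/2)² = π(2.8200e-04 m)² = 2.4983e-07 m²
L = m/(density·A) = 0.0119/(8520×2.4983e-07) = 5.591 m
R = ρL/A = (1.11×10^-6)(5.591)/(2.4983e-07) = 24.84 Ω
P = I²R = (15.6)² × 24.84 = 6040 W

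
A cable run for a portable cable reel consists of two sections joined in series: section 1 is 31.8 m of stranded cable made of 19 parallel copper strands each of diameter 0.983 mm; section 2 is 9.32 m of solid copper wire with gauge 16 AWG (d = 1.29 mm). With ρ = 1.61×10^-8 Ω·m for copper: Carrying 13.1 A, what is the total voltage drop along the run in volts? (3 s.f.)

Section 1: A_strand = π(4.9150e-04)² = 7.589e-07 m²; R₁ = ρL/(N·A_s) = (1.61×10^-8)(31.8)/(19×7.589e-07) = 0.03551 Ω
Section 2: A = π(1.29/2 mm)² = π(6.4500e-04 m)² = 1.307e-06 m²
R₂ = (1.61×10^-8)(9.32)/(1.307e-06) = 0.1148 Ω
R = R₁ + R₂ = 0.1503 Ω
V = IR = 13.1 × 0.1503 = 1.97 V

1.97 V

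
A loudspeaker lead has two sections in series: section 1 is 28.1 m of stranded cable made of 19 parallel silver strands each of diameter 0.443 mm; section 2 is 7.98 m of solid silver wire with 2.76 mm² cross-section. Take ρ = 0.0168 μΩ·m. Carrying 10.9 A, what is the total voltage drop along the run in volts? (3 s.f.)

ρ = 0.0168 μΩ·m = 1.68×10^-8 Ω·m
Section 1: A_strand = π(2.2150e-04)² = 1.541e-07 m²; R₁ = ρL/(N·A_s) = (1.68×10^-8)(28.1)/(19×1.541e-07) = 0.1612 Ω
Section 2: A = 2.76 mm² = 2.760e-06 m²
R₂ = (1.68×10^-8)(7.98)/(2.760e-06) = 0.04857 Ω
R = R₁ + R₂ = 0.2098 Ω
V = IR = 10.9 × 0.2098 = 2.29 V

2.29 V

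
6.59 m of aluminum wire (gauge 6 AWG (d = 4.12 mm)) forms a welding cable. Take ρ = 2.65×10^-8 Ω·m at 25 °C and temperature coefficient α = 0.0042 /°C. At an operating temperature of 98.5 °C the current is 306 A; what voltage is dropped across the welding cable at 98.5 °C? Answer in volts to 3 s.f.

5.25 V

A = π(4.12/2 mm)² = π(2.0600e-03 m)² = 1.333e-05 m²
R₍25₎ = ρL/A = (2.65×10^-8)(6.59)/(1.333e-05) = 0.0131 Ω
R₍98.5₎ = R₍25₎(1 + αΔT) = 0.0131 × (1 + 0.0042×73.5) = 0.01714 Ω
V = IR = 306 × 0.01714 = 5.25 V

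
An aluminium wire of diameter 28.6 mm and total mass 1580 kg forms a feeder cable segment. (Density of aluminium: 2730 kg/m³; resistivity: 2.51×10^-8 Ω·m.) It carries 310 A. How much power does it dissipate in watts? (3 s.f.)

A = π(d/2)² = π(1.4300e-02 m)² = 6.4242e-04 m²
L = m/(density·A) = 1580/(2730×6.4242e-04) = 900.9 m
R = ρL/A = (2.51×10^-8)(900.9)/(6.4242e-04) = 0.0352 Ω
P = I²R = (310)² × 0.0352 = 3380 W

3380 W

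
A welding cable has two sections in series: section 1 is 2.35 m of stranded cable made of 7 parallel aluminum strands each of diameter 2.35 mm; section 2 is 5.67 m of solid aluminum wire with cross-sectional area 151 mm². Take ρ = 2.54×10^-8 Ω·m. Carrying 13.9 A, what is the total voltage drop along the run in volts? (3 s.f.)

0.0406 V

Section 1: A_strand = π(1.1750e-03)² = 4.337e-06 m²; R₁ = ρL/(N·A_s) = (2.54×10^-8)(2.35)/(7×4.337e-06) = 0.001966 Ω
Section 2: A = 151 mm² = 1.510e-04 m²
R₂ = (2.54×10^-8)(5.67)/(1.510e-04) = 9.538×10^-4 Ω
R = R₁ + R₂ = 0.00292 Ω
V = IR = 13.9 × 0.00292 = 0.0406 V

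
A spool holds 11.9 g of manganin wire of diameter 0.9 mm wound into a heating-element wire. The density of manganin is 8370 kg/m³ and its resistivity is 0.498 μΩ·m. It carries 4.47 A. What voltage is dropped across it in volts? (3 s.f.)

7.82 V

ρ = 0.498 μΩ·m = 4.98×10^-7 Ω·m
A = π(d/2)² = π(4.5000e-04 m)² = 6.3617e-07 m²
L = m/(density·A) = 0.0119/(8370×6.3617e-07) = 2.235 m
R = ρL/A = (4.98×10^-7)(2.235)/(6.3617e-07) = 1.749 Ω
V = IR = 4.47 × 1.749 = 7.82 V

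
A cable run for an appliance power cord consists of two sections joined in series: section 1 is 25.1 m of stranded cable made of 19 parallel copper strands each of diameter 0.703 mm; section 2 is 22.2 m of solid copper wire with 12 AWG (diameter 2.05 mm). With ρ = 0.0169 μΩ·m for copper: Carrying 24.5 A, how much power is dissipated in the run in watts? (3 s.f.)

ρ = 0.0169 μΩ·m = 1.69×10^-8 Ω·m
Section 1: A_strand = π(3.5150e-04)² = 3.882e-07 m²; R₁ = ρL/(N·A_s) = (1.69×10^-8)(25.1)/(19×3.882e-07) = 0.05752 Ω
Section 2: A = π(2.05/2 mm)² = π(1.0250e-03 m)² = 3.301e-06 m²
R₂ = (1.69×10^-8)(22.2)/(3.301e-06) = 0.1137 Ω
R = R₁ + R₂ = 0.1712 Ω
P = I²R = (24.5)² × 0.1712 = 103 W

103 W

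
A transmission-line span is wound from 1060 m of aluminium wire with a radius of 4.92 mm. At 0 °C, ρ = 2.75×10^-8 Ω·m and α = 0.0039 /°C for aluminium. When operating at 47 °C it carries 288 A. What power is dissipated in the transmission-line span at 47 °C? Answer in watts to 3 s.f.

37600 W

A = πr² = π(4.9200e-03 m)² = 7.605e-05 m²
R₍0₎ = ρL/A = (2.75×10^-8)(1060)/(7.605e-05) = 0.3833 Ω
R₍47₎ = R₍0₎(1 + αΔT) = 0.3833 × (1 + 0.0039×47) = 0.4536 Ω
P = I²R = (288)² × 0.4536 = 37600 W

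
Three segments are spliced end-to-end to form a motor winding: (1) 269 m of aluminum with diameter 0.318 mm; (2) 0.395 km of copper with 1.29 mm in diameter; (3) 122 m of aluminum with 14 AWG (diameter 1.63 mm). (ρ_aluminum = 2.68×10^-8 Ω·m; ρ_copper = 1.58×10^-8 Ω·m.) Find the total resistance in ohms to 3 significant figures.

Seg 1: A = π(d/2)² = π(1.5900e-04 m)² = 7.942e-08 m²
R_1 = (2.68×10^-8)(269)/(7.942e-08) = 90.77 Ω
Seg 2: A = π(d/2)² = π(6.4500e-04 m)² = 1.307e-06 m²
R_2 = (1.58×10^-8)(395)/(1.307e-06) = 4.775 Ω
Seg 3: A = π(1.63/2 mm)² = π(8.1500e-04 m)² = 2.087e-06 m²
R_3 = (2.68×10^-8)(122)/(2.087e-06) = 1.567 Ω
R_total = R_1 + R_2 + R_3 = 97.1 Ω

97.1 Ω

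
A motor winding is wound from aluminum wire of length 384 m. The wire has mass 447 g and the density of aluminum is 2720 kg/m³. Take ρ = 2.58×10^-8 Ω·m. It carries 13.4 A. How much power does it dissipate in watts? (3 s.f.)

4160 W

A = m/(density·L) = 0.447/(2720×384) = 4.2796e-07 m²
R = ρL/A = (2.58×10^-8)(384)/(4.2796e-07) = 23.15 Ω
P = I²R = (13.4)² × 23.15 = 4160 W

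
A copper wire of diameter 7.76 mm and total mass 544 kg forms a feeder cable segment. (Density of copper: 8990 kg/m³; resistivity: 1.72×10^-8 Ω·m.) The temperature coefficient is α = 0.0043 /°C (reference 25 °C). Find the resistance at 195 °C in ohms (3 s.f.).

0.805 Ω

A = π(d/2)² = π(3.8800e-03 m)² = 4.7295e-05 m²
L = m/(density·A) = 544/(8990×4.7295e-05) = 1279 m
R = ρL/A = (1.72×10^-8)(1279)/(4.7295e-05) = 0.4653 Ω
R(195 °C) = 0.4653 × (1 + 0.0043×170) = 0.805 Ω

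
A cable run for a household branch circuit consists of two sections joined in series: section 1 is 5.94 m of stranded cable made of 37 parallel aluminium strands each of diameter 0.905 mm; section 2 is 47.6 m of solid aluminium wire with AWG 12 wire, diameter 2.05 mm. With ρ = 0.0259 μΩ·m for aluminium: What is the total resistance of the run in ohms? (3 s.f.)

ρ = 0.0259 μΩ·m = 2.59×10^-8 Ω·m
Section 1: A_strand = π(4.5250e-04)² = 6.433e-07 m²; R₁ = ρL/(N·A_s) = (2.59×10^-8)(5.94)/(37×6.433e-07) = 0.006464 Ω
Section 2: A = π(2.05/2 mm)² = π(1.0250e-03 m)² = 3.301e-06 m²
R₂ = (2.59×10^-8)(47.6)/(3.301e-06) = 0.3735 Ω
R = R₁ + R₂ = 0.380 Ω

0.380 Ω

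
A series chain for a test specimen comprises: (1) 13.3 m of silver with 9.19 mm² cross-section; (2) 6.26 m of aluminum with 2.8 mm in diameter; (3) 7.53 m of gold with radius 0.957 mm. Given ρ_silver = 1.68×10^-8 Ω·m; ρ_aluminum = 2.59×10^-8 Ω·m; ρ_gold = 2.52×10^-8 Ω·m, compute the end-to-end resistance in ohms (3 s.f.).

0.117 Ω

Seg 1: A = 9.19 mm² = 9.190e-06 m²
R_1 = (1.68×10^-8)(13.3)/(9.190e-06) = 0.02431 Ω
Seg 2: A = π(d/2)² = π(1.4000e-03 m)² = 6.158e-06 m²
R_2 = (2.59×10^-8)(6.26)/(6.158e-06) = 0.02633 Ω
Seg 3: A = πr² = π(9.5700e-04 m)² = 2.877e-06 m²
R_3 = (2.52×10^-8)(7.53)/(2.877e-06) = 0.06595 Ω
R_total = R_1 + R_2 + R_3 = 0.117 Ω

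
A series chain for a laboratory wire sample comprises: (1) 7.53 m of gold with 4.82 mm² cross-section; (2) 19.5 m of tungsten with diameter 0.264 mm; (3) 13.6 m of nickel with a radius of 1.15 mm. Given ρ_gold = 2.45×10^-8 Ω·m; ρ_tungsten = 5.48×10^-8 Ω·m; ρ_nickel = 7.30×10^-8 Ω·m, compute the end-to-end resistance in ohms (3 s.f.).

19.8 Ω

Seg 1: A = 4.82 mm² = 4.820e-06 m²
R_1 = (2.45×10^-8)(7.53)/(4.820e-06) = 0.03827 Ω
Seg 2: A = π(d/2)² = π(1.3200e-04 m)² = 5.474e-08 m²
R_2 = (5.48×10^-8)(19.5)/(5.474e-08) = 19.52 Ω
Seg 3: A = πr² = π(1.1500e-03 m)² = 4.155e-06 m²
R_3 = (7.30×10^-8)(13.6)/(4.155e-06) = 0.239 Ω
R_total = R_1 + R_2 + R_3 = 19.8 Ω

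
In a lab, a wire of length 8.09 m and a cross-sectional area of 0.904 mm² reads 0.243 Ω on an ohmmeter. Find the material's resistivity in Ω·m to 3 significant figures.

A = 0.904 mm² = 9.040e-07 m²
ρ = RA/L = (0.243)(9.040e-07)/(8.09) = 2.72×10^-8 Ω·m

2.72×10^-8 Ω·m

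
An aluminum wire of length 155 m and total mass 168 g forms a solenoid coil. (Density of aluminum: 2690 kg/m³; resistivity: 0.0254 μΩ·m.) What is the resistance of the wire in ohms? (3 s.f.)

9.77 Ω

ρ = 0.0254 μΩ·m = 2.54×10^-8 Ω·m
A = m/(density·L) = 0.168/(2690×155) = 4.0293e-07 m²
R = ρL/A = (2.54×10^-8)(155)/(4.0293e-07) = 9.77 Ω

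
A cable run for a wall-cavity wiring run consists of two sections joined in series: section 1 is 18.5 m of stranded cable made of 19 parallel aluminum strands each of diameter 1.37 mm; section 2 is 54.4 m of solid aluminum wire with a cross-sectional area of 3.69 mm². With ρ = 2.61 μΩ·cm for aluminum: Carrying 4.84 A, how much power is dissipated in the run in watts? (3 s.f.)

ρ = 2.61 μΩ·cm = 2.61×10^-8 Ω·m
Section 1: A_strand = π(6.8500e-04)² = 1.474e-06 m²; R₁ = ρL/(N·A_s) = (2.61×10^-8)(18.5)/(19×1.474e-06) = 0.01724 Ω
Section 2: A = 3.69 mm² = 3.690e-06 m²
R₂ = (2.61×10^-8)(54.4)/(3.690e-06) = 0.3848 Ω
R = R₁ + R₂ = 0.402 Ω
P = I²R = (4.84)² × 0.402 = 9.42 W

9.42 W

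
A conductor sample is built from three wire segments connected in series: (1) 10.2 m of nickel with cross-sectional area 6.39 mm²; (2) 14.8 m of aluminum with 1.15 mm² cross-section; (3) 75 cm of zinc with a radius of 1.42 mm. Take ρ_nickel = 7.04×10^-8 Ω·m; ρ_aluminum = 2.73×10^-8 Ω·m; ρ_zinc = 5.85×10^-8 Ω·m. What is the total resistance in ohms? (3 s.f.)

Seg 1: A = 6.39 mm² = 6.390e-06 m²
R_1 = (7.04×10^-8)(10.2)/(6.390e-06) = 0.1124 Ω
Seg 2: A = 1.15 mm² = 1.150e-06 m²
R_2 = (2.73×10^-8)(14.8)/(1.150e-06) = 0.3513 Ω
Seg 3: A = πr² = π(1.4200e-03 m)² = 6.335e-06 m²
R_3 = (5.85×10^-8)(0.75)/(6.335e-06) = 0.006926 Ω
R_total = R_1 + R_2 + R_3 = 0.471 Ω

0.471 Ω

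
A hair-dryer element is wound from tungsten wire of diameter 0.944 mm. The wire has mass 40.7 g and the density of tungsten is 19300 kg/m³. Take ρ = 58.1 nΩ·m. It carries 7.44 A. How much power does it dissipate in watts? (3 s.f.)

13.8 W

ρ = 58.1 nΩ·m = 5.81×10^-8 Ω·m
A = π(d/2)² = π(4.7200e-04 m)² = 6.9990e-07 m²
L = m/(density·A) = 0.0407/(19300×6.9990e-07) = 3.013 m
R = ρL/A = (5.81×10^-8)(3.013)/(6.9990e-07) = 0.2501 Ω
P = I²R = (7.44)² × 0.2501 = 13.8 W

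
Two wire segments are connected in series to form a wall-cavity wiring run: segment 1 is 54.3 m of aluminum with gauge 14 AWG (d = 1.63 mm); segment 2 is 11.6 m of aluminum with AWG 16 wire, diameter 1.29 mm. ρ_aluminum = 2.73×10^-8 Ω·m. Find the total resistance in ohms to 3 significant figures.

Segment 1: A = π(1.63/2 mm)² = π(8.1500e-04 m)² = 2.087e-06 m²
R₁ = ρL/A = (2.73×10^-8)(54.3)/(2.087e-06) = 0.7104 Ω
Segment 2: A = π(1.29/2 mm)² = π(6.4500e-04 m)² = 1.307e-06 m²
R₂ = (2.73×10^-8)(11.6)/(1.307e-06) = 0.2423 Ω
R = R₁ + R₂ = 0.953 Ω

0.953 Ω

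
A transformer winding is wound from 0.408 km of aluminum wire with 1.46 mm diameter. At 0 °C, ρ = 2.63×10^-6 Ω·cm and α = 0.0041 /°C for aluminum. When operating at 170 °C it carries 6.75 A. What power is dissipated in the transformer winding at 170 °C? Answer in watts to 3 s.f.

ρ = 2.63×10^-6 Ω·cm = 2.63×10^-8 Ω·m
A = π(d/2)² = π(7.3000e-04 m)² = 1.674e-06 m²
R₍0₎ = ρL/A = (2.63×10^-8)(408)/(1.674e-06) = 6.409 Ω
R₍170₎ = R₍0₎(1 + αΔT) = 6.409 × (1 + 0.0041×170) = 10.88 Ω
P = I²R = (6.75)² × 10.88 = 496 W

496 W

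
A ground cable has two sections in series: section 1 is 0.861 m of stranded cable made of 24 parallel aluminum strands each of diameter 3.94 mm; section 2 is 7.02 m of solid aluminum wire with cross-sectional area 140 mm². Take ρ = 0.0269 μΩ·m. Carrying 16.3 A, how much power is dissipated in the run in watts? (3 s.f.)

ρ = 0.0269 μΩ·m = 2.69×10^-8 Ω·m
Section 1: A_strand = π(1.9700e-03)² = 1.219e-05 m²; R₁ = ρL/(N·A_s) = (2.69×10^-8)(0.861)/(24×1.219e-05) = 7.915×10^-5 Ω
Section 2: A = 140 mm² = 1.400e-04 m²
R₂ = (2.69×10^-8)(7.02)/(1.400e-04) = 0.001349 Ω
R = R₁ + R₂ = 0.001428 Ω
P = I²R = (16.3)² × 0.001428 = 0.379 W

0.379 W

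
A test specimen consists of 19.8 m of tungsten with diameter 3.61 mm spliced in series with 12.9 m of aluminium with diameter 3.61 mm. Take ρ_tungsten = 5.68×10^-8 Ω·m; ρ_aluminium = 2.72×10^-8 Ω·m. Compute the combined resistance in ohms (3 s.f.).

0.144 Ω

Segment 1: A = π(d/2)² = π(1.8050e-03 m)² = 1.024e-05 m²
R₁ = ρL/A = (5.68×10^-8)(19.8)/(1.024e-05) = 0.1099 Ω
R₂ = (2.72×10^-8)(12.9)/(1.024e-05) = 0.03428 Ω
R = R₁ + R₂ = 0.144 Ω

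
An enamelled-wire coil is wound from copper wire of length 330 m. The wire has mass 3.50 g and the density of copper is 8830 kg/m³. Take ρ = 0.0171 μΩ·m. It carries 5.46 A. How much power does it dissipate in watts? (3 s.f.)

1.40×10^5 W

ρ = 0.0171 μΩ·m = 1.71×10^-8 Ω·m
A = m/(density·L) = 0.0035/(8830×330) = 1.2011e-09 m²
R = ρL/A = (1.71×10^-8)(330)/(1.2011e-09) = 4698 Ω
P = I²R = (5.46)² × 4698 = 1.40×10^5 W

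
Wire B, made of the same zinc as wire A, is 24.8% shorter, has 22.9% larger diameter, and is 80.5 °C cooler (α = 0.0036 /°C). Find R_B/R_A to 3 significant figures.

0.354

R ∝ ρL/d² with ρ ∝ (1+αΔT), so R_B/R_A = (1 − 24.8/100) × (1 + 22.9/100)⁻² × (1 − 0.0036×80.5)
= 0.752 × 0.6621 × 0.7102 = 0.354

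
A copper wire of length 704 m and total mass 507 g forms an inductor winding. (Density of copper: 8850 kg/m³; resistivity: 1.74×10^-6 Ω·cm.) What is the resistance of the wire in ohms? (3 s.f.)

ρ = 1.74×10^-6 Ω·cm = 1.74×10^-8 Ω·m
A = m/(density·L) = 0.507/(8850×704) = 8.1375e-08 m²
R = ρL/A = (1.74×10^-8)(704)/(8.1375e-08) = 151 Ω

151 Ω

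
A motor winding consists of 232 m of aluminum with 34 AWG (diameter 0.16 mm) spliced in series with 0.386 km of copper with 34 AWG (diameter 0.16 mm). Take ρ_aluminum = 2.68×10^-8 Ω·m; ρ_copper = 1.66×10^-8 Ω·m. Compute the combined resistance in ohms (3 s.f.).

628 Ω

Segment 1: A = π(0.16/2 mm)² = π(8.0000e-05 m)² = 2.011e-08 m²
R₁ = ρL/A = (2.68×10^-8)(232)/(2.011e-08) = 309.2 Ω
R₂ = (1.66×10^-8)(386)/(2.011e-08) = 318.7 Ω
R = R₁ + R₂ = 628 Ω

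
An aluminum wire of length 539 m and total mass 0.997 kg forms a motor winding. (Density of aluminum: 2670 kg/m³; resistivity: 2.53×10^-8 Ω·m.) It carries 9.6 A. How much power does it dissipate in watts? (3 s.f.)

A = m/(density·L) = 0.997/(2670×539) = 6.9278e-07 m²
R = ρL/A = (2.53×10^-8)(539)/(6.9278e-07) = 19.68 Ω
P = I²R = (9.6)² × 19.68 = 1810 W

1810 W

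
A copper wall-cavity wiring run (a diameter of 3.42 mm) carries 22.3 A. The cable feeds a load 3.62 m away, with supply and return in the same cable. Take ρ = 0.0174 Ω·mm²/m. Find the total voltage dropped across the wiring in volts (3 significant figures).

0.306 V

ρ = 0.0174 Ω·mm²/m = 1.74×10^-8 Ω·m
A = π(d/2)² = π(1.7100e-03 m)² = 9.186e-06 m²
Total conductor length (both ways) L = 2 × 3.62 = 7.24 m
R = ρL/A = (1.74×10^-8)(7.24)/(9.186e-06) = 0.01371 Ω
V = IR = 22.3 × 0.01371 = 0.306 V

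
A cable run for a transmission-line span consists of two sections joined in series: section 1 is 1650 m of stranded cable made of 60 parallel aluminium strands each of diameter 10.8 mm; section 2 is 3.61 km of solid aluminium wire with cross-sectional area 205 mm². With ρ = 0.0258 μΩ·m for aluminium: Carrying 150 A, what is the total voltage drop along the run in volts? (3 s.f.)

ρ = 0.0258 μΩ·m = 2.58×10^-8 Ω·m
Section 1: A_strand = π(5.4000e-03)² = 9.161e-05 m²; R₁ = ρL/(N·A_s) = (2.58×10^-8)(1650)/(60×9.161e-05) = 0.007745 Ω
Section 2: A = 205 mm² = 2.050e-04 m²
R₂ = (2.58×10^-8)(3610)/(2.050e-04) = 0.4543 Ω
R = R₁ + R₂ = 0.4621 Ω
V = IR = 150 × 0.4621 = 69.3 V

69.3 V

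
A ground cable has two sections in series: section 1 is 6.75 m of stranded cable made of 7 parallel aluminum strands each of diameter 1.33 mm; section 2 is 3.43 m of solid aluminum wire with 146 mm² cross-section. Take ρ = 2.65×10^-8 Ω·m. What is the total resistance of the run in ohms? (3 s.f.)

Section 1: A_strand = π(6.6500e-04)² = 1.389e-06 m²; R₁ = ρL/(N·A_s) = (2.65×10^-8)(6.75)/(7×1.389e-06) = 0.01839 Ω
Section 2: A = 146 mm² = 1.460e-04 m²
R₂ = (2.65×10^-8)(3.43)/(1.460e-04) = 6.226×10^-4 Ω
R = R₁ + R₂ = 0.0190 Ω

0.0190 Ω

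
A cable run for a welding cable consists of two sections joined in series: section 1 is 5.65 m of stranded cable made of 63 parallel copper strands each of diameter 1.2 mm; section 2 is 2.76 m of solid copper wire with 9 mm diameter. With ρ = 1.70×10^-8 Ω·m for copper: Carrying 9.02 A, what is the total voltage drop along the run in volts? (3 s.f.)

Section 1: A_strand = π(6.0000e-04)² = 1.131e-06 m²; R₁ = ρL/(N·A_s) = (1.70×10^-8)(5.65)/(63×1.131e-06) = 0.001348 Ω
Section 2: A = π(d/2)² = π(4.5000e-03 m)² = 6.362e-05 m²
R₂ = (1.70×10^-8)(2.76)/(6.362e-05) = 7.375×10^-4 Ω
R = R₁ + R₂ = 0.002086 Ω
V = IR = 9.02 × 0.002086 = 0.0188 V

0.0188 V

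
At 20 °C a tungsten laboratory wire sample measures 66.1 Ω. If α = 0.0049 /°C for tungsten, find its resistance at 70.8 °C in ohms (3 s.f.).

ΔT = 70.8 − 20 = 50.8 °C
R = R₀(1 + αΔT) = 66.1 × (1 + 0.0049×50.8) = 66.1 × 1.249 = 82.6 Ω

82.6 Ω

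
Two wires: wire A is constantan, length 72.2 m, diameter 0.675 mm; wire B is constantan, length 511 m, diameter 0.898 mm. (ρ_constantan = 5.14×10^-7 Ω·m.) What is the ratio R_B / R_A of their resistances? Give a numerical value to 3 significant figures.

R ∝ ρL/d², so R_B/R_A = (L_B/L_A) × (d_A/d_B)²
= (511/72.2) × (0.675/0.898)² = 4.00

4.00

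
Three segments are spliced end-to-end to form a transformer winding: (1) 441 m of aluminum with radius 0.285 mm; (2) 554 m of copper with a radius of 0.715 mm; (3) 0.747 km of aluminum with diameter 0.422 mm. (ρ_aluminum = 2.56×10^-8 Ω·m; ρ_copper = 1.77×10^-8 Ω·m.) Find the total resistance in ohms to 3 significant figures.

187 Ω

Seg 1: A = πr² = π(2.8500e-04 m)² = 2.552e-07 m²
R_1 = (2.56×10^-8)(441)/(2.552e-07) = 44.24 Ω
Seg 2: A = πr² = π(7.1500e-04 m)² = 1.606e-06 m²
R_2 = (1.77×10^-8)(554)/(1.606e-06) = 6.105 Ω
Seg 3: A = π(d/2)² = π(2.1100e-04 m)² = 1.399e-07 m²
R_3 = (2.56×10^-8)(747)/(1.399e-07) = 136.7 Ω
R_total = R_1 + R_2 + R_3 = 187 Ω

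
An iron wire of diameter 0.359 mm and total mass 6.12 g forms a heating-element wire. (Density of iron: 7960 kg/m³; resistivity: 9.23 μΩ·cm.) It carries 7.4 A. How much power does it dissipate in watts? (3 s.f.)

379 W

ρ = 9.23 μΩ·cm = 9.23×10^-8 Ω·m
A = π(d/2)² = π(1.7950e-04 m)² = 1.0122e-07 m²
L = m/(density·A) = 0.00612/(7960×1.0122e-07) = 7.596 m
R = ρL/A = (9.23×10^-8)(7.596)/(1.0122e-07) = 6.926 Ω
P = I²R = (7.4)² × 6.926 = 379 W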